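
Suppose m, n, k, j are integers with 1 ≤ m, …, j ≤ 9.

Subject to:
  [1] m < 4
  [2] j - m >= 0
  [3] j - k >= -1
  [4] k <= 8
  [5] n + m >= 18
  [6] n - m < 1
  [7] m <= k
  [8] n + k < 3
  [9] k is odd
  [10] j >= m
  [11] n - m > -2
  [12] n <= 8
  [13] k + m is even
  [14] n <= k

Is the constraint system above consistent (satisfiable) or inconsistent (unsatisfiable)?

Unsatisfiable

From constraint 12: n ≤ 8. From constraints 4 and 7: m ≤ k ≤ 8. Hence n + m ≤ 16. But constraint 5 requires n + m ≥ 18, and 18 > 16. Contradiction.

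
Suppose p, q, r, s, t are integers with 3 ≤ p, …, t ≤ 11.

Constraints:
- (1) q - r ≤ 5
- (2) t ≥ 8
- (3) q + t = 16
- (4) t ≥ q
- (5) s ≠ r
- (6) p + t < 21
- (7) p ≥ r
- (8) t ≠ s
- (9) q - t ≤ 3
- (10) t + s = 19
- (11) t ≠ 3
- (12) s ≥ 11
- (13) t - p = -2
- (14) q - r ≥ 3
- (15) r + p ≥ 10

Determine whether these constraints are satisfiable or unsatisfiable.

The assignment p = 10, q = 8, r = 3, s = 11, t = 8 works:
  constraint 1 holds since q - r = 5.
  constraint 3 holds since q + t = 16.
  constraint 6 holds since p + t = 18.
The rest check out directly.

Satisfiable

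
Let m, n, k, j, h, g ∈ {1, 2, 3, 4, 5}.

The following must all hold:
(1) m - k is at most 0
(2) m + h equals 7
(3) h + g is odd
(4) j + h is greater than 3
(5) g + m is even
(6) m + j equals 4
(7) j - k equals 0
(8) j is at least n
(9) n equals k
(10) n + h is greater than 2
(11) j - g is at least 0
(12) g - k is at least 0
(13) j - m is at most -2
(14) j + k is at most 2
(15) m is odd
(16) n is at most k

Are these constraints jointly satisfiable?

Unsatisfiable

Constraints 1, 11, 12, and 13 give k − m ≥ 0, m − j ≥ 2, j − g ≥ 0, g − k ≥ 0.
Adding all 4 inequalities: the left sides telescope to 0, and the right sides sum to 0 + 2 + 0 + 0 = 2. So 0 ≥ 2, which is false.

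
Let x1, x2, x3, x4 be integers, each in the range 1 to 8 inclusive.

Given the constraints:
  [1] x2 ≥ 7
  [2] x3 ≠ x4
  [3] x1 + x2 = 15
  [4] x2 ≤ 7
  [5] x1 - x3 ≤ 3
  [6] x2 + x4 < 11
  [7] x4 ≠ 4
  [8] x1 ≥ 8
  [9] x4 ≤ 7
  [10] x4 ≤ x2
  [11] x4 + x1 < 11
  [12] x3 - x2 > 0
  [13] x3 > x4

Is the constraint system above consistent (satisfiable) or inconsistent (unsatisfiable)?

One satisfying assignment is x1 = 8, x2 = 7, x3 = 8, x4 = 2.
For the less obvious constraints — constraint 3: x1 + x2 = 15; constraint 5: x1 - x3 = 0 — and the others hold by inspection.

Satisfiable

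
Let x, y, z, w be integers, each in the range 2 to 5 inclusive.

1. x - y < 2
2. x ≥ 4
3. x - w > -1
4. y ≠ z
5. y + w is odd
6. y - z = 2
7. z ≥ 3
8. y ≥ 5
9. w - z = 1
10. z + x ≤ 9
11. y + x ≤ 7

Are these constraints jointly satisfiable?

Unsatisfiable

From constraint 8: y ≥ 5. From constraint 2: x ≥ 4. Hence y + x ≥ 9. But constraint 11 requires y + x ≤ 7, and 7 < 9. Contradiction.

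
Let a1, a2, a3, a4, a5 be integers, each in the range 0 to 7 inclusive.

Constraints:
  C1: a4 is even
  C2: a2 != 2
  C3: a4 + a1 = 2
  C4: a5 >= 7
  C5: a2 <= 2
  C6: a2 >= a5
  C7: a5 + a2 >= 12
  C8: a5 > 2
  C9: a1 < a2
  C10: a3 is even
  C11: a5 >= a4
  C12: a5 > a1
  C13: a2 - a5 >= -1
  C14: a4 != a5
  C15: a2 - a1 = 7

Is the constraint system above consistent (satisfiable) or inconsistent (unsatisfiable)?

Unsatisfiable

From constraint 4: a5 ≥ 7. From constraints 5 and 6: a5 ≤ a2 and a2 ≤ 2, so a5 ≤ 2. But 2 < 7, so no value of a5 works.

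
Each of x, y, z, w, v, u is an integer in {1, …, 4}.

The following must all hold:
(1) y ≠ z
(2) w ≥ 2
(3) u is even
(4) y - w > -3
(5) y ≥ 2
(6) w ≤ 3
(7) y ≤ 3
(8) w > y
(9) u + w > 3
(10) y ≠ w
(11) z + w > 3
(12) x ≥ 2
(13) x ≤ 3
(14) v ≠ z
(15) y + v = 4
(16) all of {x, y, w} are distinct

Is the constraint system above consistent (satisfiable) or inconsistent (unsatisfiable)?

Constraints 2, 5, 6, 7, 12, and 13 confine each of x, y, w to the 2 values {2, 3}.
Constraint 16 requires all 3 of them to be distinct, but only 2 values are available — impossible by the pigeonhole principle.

Unsatisfiable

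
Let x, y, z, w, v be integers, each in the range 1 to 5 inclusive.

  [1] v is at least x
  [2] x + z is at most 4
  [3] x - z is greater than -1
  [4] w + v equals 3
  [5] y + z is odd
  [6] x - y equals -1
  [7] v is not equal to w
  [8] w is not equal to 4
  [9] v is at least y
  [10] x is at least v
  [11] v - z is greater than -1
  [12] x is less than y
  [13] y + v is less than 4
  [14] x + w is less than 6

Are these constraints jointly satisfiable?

Constraints 9, 10, and 12 give v ≤ x, x < y, y ≤ v. Chaining: v ≤ x < y ≤ v, which forces v < v — impossible.

Unsatisfiable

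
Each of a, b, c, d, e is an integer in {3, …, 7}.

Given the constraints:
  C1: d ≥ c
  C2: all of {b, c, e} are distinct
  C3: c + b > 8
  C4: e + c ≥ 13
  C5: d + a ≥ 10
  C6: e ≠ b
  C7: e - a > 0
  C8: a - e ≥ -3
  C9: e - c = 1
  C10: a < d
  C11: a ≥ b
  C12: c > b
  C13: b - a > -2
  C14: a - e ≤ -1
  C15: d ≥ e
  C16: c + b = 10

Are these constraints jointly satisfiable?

Setting (a, b, c, d, e) = (4, 4, 6, 7, 7) satisfies everything: constraint 3: c + b = 10; constraint 4: e + c = 13, and the others follow.

Satisfiable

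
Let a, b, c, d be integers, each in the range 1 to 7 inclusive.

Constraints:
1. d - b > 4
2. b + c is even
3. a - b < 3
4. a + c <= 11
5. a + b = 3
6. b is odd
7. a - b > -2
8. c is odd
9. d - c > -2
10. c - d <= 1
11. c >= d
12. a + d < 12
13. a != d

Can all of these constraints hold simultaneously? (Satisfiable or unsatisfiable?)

Satisfiable

Take a = 2, b = 1, c = 7, d = 7. Then constraint 1: d - b = 6; constraint 3: a - b = 1, and every other listed constraint is also met.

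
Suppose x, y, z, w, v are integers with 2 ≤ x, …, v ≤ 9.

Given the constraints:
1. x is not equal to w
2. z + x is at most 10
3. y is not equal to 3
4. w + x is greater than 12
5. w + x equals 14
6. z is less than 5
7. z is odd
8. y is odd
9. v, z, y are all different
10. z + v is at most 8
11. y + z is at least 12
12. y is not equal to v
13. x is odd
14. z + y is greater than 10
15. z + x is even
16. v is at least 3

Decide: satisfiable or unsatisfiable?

Satisfiable

Take x = 5, y = 9, z = 3, w = 9, v = 5. Then constraint 2: z + x = 8; constraint 4: w + x = 14, and every other listed constraint is also met.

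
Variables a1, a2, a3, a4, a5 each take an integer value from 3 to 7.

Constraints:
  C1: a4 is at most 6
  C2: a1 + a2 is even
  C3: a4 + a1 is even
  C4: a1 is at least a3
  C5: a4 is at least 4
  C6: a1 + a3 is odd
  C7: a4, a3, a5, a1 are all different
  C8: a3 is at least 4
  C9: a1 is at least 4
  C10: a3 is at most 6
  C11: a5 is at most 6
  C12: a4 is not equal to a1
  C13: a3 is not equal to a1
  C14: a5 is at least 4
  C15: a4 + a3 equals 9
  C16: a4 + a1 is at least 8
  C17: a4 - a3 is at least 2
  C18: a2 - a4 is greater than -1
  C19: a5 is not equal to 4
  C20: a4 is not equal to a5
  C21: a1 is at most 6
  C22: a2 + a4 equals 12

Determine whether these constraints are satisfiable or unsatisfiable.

Unsatisfiable

Constraints 1, 5, 8, 9, 10, 11, 14, and 21 confine each of a4, a3, a5, a1 to the 3 values {4, …, 6}.
Constraint 7 requires all 4 of them to be distinct, but only 3 values are available — impossible by the pigeonhole principle.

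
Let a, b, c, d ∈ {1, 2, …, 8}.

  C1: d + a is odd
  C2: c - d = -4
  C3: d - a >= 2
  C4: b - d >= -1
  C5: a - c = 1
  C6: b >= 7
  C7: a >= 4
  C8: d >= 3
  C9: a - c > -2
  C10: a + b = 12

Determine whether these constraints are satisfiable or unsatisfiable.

Satisfiable

One satisfying assignment is a = 5, b = 7, c = 4, d = 8.
For the less obvious constraints — constraint 2: c - d = -4; constraint 3: d - a = 3 — and the others hold by inspection.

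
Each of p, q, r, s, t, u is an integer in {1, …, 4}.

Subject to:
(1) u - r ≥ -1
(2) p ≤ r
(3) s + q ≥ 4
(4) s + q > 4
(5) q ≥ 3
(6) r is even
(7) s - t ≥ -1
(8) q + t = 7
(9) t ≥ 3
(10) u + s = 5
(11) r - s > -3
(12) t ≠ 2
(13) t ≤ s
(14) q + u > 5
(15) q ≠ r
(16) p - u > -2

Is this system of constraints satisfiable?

Satisfiable

One satisfying assignment is p = 2, q = 4, r = 2, s = 3, t = 3, u = 2.
For the less obvious constraints — constraint 1: u - r = 0; constraint 3: s + q = 7; constraint 4: s + q = 7 — and the others hold by inspection.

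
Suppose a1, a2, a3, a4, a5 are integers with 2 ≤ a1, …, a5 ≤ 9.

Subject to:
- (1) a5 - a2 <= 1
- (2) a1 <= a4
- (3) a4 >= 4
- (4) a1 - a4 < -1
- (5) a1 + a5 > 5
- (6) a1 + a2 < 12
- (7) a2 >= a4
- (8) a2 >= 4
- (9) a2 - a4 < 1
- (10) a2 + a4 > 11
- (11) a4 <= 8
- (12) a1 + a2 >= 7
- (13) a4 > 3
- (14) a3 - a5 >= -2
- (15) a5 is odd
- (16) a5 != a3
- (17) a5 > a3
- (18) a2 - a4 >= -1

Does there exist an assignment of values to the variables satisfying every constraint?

Satisfiable

Take a1 = 3, a2 = 7, a3 = 3, a4 = 7, a5 = 5. Then constraint 1: a5 - a2 = -2; constraint 4: a1 - a4 = -4, and every other listed constraint is also met.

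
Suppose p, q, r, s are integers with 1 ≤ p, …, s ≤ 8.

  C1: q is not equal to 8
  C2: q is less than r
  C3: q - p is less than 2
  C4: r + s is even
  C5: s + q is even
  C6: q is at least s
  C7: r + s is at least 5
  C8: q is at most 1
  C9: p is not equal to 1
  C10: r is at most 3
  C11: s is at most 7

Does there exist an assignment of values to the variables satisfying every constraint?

From constraint 10: r ≤ 3. From constraints 6 and 8: s ≤ q ≤ 1. Hence r + s ≤ 4. But constraint 7 requires r + s ≥ 5, and 5 > 4. Contradiction.

Unsatisfiable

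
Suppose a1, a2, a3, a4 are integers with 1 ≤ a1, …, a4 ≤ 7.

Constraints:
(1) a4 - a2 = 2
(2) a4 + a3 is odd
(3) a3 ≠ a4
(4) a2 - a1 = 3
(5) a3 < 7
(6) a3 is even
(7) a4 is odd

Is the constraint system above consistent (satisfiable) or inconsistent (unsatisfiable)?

Take a1 = 2, a2 = 5, a3 = 6, a4 = 7. Then constraint 1: a4 - a2 = 2; constraint 4: a2 - a1 = 3, and every other listed constraint is also met.

Satisfiable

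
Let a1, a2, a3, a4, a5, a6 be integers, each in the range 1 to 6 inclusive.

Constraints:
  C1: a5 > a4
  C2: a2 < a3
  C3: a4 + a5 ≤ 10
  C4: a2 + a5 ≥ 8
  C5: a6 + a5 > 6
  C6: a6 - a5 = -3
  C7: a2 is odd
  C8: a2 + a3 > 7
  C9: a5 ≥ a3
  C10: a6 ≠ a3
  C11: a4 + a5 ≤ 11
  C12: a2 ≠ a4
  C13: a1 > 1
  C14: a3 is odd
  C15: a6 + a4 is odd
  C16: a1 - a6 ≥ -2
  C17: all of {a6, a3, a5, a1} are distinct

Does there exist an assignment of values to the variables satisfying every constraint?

Satisfiable

One satisfying assignment is a1 = 4, a2 = 3, a3 = 5, a4 = 2, a5 = 6, a6 = 3.
For the less obvious constraints — constraint 3: a4 + a5 = 8; constraint 4: a2 + a5 = 9 — and the others hold by inspection.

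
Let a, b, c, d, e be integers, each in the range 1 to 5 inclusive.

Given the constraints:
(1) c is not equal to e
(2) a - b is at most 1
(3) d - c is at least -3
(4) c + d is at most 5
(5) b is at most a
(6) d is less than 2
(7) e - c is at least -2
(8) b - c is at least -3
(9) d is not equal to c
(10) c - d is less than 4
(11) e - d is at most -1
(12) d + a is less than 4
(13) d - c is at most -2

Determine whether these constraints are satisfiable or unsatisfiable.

Constraints 7, 11, and 13 give e − c ≥ -2, c − d ≥ 2, d − e ≥ 1.
Adding all 3 inequalities: the left sides telescope to 0, and the right sides sum to (-2) + 2 + 1 = 1. So 0 ≥ 1, which is false.

Unsatisfiable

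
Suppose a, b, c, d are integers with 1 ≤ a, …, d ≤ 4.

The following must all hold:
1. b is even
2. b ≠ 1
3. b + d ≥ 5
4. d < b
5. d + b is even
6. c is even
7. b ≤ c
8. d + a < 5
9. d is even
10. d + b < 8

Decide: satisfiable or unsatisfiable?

The assignment a = 1, b = 4, c = 4, d = 2 works:
  constraint 3 holds since b + d = 6.
  constraint 8 holds since d + a = 3.
  constraint 10 holds since d + b = 6.
The rest check out directly.

Satisfiable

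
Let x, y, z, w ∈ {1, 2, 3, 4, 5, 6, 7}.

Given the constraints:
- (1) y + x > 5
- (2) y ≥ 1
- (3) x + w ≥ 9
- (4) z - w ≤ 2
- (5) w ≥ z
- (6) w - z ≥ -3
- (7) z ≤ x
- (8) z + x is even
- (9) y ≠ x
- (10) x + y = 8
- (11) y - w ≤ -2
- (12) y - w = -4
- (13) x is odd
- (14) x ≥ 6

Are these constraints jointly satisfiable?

Take x = 7, y = 1, z = 5, w = 5. Then constraint 1: y + x = 8; constraint 3: x + w = 12; constraint 4: z - w = 0, and every other listed constraint is also met.

Satisfiable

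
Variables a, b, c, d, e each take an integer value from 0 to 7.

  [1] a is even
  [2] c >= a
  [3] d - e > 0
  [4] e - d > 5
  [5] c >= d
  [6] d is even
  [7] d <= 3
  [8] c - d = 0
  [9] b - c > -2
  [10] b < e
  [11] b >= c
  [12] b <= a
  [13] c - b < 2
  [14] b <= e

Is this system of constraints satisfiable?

Constraints 3, 5, 10, and 11 give e < d, d ≤ c, c ≤ b, b < e. Chaining: e < d ≤ c ≤ b < e, which forces e < e — impossible.

Unsatisfiable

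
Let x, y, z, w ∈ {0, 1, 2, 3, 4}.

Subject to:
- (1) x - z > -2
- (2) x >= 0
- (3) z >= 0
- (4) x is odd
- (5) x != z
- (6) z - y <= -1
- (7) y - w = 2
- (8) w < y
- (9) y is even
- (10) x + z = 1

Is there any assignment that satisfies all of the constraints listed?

The assignment x = 1, y = 2, z = 0, w = 0 works:
  constraint 1 holds since x - z = 1.
  constraint 6 holds since z - y = -2.
  constraint 7 holds since y - w = 2.
The rest check out directly.

Satisfiable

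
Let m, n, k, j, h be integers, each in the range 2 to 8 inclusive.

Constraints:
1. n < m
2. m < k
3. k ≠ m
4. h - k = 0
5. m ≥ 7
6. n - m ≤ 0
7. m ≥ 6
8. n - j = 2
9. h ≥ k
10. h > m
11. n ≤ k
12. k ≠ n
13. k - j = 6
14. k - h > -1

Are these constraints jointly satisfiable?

Take m = 7, n = 4, k = 8, j = 2, h = 8. Then constraint 4: h - k = 0; constraint 6: n - m = -3, and every other listed constraint is also met.

Satisfiable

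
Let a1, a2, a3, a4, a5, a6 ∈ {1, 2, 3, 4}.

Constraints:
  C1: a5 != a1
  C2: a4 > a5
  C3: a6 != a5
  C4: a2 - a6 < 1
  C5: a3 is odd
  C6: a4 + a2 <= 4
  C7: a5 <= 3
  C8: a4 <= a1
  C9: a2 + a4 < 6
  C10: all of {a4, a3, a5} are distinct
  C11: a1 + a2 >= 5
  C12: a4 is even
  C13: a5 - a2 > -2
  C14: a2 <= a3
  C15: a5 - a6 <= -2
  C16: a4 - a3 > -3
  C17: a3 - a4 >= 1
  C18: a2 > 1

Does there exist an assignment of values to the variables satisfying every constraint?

Satisfiable

Setting (a1, a2, a3, a4, a5, a6) = (4, 2, 3, 2, 1, 4) satisfies everything: constraint 4: a2 - a6 = -2; constraint 6: a4 + a2 = 4, and the others follow.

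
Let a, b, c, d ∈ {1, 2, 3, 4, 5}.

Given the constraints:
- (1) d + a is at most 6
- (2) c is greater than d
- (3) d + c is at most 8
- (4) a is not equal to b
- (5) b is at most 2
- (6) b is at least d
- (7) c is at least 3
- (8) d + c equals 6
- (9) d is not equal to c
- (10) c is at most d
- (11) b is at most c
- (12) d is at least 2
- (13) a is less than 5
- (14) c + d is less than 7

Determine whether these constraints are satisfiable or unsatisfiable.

From constraints 7 and 10: d ≥ c and c ≥ 3, so d ≥ 3. From constraints 5 and 6: d ≤ b and b ≤ 2, so d ≤ 2. But 2 < 3, so no value of d works.

Unsatisfiable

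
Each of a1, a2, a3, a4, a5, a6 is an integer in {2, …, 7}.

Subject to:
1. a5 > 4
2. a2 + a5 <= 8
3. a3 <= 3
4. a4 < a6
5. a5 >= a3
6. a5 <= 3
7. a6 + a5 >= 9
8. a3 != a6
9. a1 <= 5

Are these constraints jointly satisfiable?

Unsatisfiable

From constraint 1: a5 ≥ 5. From constraint 6: a5 ≤ 3. But 3 < 5, so no value of a5 works.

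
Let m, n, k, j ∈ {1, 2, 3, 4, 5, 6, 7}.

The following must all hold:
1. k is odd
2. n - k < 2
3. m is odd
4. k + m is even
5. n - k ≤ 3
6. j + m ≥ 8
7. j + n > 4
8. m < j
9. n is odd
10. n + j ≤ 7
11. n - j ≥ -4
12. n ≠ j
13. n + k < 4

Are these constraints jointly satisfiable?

One satisfying assignment is m = 3, n = 1, k = 1, j = 5.
For the less obvious constraints — constraint 2: n - k = 0; constraint 5: n - k = 0; constraint 6: j + m = 8 — and the others hold by inspection.

Satisfiable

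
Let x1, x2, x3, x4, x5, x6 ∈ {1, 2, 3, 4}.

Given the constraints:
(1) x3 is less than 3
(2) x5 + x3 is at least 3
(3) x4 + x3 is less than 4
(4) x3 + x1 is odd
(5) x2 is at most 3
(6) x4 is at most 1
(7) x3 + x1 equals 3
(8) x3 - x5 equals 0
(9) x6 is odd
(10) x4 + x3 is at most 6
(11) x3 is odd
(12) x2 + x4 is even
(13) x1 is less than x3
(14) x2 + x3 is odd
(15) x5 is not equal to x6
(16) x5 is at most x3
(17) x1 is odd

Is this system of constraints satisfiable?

Unsatisfiable

Constraint 11 makes x3 odd and constraint 17 makes x1 odd, so x3 + x1 must be even. Constraint 4 says x3 + x1 is odd — contradiction.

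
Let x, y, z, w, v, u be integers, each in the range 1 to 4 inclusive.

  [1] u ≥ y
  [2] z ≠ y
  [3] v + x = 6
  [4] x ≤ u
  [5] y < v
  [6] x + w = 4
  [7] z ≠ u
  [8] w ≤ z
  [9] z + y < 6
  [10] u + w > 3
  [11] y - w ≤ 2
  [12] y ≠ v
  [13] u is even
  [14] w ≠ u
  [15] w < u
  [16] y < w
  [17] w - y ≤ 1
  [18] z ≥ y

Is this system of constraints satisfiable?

Satisfiable

Setting (x, y, z, w, v, u) = (2, 1, 2, 2, 4, 4) satisfies everything: constraint 3: v + x = 6; constraint 6: x + w = 4; constraint 9: z + y = 3, and the others follow.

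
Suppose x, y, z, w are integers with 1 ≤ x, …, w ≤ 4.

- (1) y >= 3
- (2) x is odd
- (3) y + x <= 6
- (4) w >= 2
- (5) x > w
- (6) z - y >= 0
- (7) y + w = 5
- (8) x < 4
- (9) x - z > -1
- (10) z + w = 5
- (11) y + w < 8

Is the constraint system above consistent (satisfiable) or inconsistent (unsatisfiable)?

Satisfiable

Take x = 3, y = 3, z = 3, w = 2. Then constraint 3: y + x = 6; constraint 6: z - y = 0; constraint 7: y + w = 5, and every other listed constraint is also met.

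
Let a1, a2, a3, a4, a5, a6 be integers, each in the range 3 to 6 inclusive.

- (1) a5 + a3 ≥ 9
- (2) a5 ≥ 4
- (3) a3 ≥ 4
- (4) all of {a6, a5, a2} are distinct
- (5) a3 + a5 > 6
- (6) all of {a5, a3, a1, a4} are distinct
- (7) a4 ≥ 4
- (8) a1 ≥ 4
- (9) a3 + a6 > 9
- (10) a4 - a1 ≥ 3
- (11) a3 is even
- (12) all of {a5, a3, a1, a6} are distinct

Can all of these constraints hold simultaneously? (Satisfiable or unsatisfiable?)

Constraints 2, 3, 7, and 8 confine each of a5, a3, a1, a4 to the 3 values {4, …, 6} (the domain already gives each ≤ 6).
Constraint 6 requires all 4 of them to be distinct, but only 3 values are available — impossible by the pigeonhole principle.

Unsatisfiable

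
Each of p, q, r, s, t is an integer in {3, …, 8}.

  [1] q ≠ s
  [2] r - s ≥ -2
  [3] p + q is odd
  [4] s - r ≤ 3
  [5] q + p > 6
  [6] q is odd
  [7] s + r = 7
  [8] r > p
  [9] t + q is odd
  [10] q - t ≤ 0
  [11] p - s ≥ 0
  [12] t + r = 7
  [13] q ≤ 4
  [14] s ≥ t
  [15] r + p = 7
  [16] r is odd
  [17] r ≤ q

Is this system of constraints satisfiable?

Constraints 8, 10, 11, 14, and 17 give p < r, r ≤ q, q ≤ t, t ≤ s, s ≤ p. Chaining: p < r ≤ q ≤ t ≤ s ≤ p, which forces p < p — impossible.

Unsatisfiable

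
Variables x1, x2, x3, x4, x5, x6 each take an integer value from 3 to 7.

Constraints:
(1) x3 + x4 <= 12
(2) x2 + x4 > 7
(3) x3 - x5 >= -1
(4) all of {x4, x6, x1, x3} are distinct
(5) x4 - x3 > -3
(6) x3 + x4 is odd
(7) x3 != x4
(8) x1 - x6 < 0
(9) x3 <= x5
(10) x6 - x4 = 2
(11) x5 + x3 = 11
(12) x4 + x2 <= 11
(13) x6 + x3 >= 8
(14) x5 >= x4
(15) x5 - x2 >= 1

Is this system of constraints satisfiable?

Setting (x1, x2, x3, x4, x5, x6) = (3, 4, 5, 4, 6, 6) satisfies everything: constraint 1: x3 + x4 = 9; constraint 2: x2 + x4 = 8, and the others follow.

Satisfiable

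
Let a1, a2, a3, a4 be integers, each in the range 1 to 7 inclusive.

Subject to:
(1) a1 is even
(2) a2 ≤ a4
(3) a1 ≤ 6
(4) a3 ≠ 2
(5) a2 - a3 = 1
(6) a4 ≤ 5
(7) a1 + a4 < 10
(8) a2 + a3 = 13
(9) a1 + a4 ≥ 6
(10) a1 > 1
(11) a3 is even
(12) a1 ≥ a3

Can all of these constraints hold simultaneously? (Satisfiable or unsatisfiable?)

From constraints 2 and 6: a2 ≤ a4 ≤ 5. From constraints 3 and 12: a3 ≤ a1 ≤ 6. Hence a2 + a3 ≤ 11. But constraint 8 requires a2 + a3 = 13, and 13 > 11. Contradiction.

Unsatisfiable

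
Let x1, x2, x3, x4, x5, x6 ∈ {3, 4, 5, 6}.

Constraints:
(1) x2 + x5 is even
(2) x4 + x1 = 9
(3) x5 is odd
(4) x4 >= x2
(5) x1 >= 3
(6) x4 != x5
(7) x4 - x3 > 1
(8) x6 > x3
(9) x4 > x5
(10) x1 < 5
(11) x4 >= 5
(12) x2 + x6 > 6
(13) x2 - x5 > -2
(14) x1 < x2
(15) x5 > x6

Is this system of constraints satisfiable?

Setting (x1, x2, x3, x4, x5, x6) = (3, 5, 3, 6, 5, 4) satisfies everything: constraint 2: x4 + x1 = 9; constraint 7: x4 - x3 = 3, and the others follow.

Satisfiable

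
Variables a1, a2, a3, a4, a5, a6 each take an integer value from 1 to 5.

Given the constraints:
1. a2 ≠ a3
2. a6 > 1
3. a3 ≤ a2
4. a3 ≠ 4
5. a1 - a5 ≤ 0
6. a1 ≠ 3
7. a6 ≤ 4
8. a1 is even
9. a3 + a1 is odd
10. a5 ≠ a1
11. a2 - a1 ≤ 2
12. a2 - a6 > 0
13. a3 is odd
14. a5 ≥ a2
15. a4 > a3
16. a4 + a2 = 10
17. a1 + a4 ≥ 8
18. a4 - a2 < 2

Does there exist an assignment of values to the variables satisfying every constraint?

Satisfiable

One satisfying assignment is a1 = 4, a2 = 5, a3 = 1, a4 = 5, a5 = 5, a6 = 2.
For the less obvious constraints — constraint 5: a1 - a5 = -1; constraint 11: a2 - a1 = 1; constraint 12: a2 - a6 = 3 — and the others hold by inspection.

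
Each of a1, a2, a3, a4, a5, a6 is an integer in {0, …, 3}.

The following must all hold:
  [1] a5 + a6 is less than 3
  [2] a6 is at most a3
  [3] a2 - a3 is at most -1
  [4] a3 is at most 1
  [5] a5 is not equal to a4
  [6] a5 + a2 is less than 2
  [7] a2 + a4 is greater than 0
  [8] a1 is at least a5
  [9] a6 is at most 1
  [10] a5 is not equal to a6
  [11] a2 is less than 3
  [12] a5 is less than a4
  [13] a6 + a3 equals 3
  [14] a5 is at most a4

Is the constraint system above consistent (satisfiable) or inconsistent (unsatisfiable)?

Unsatisfiable

From constraint 9: a6 ≤ 1. From constraint 4: a3 ≤ 1. Hence a6 + a3 ≤ 2. But constraint 13 requires a6 + a3 = 3, and 3 > 2. Contradiction.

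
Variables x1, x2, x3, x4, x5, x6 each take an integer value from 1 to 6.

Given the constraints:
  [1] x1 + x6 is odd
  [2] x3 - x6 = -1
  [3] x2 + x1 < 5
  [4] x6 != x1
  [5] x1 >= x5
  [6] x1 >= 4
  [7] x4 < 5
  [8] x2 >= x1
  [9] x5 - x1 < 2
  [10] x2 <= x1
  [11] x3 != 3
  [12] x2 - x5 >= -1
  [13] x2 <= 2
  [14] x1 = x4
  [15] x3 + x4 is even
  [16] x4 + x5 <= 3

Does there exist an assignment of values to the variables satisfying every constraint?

From constraint 6: x1 ≥ 4. From constraints 8 and 13: x1 ≤ x2 and x2 ≤ 2, so x1 ≤ 2. But 2 < 4, so no value of x1 works.

Unsatisfiable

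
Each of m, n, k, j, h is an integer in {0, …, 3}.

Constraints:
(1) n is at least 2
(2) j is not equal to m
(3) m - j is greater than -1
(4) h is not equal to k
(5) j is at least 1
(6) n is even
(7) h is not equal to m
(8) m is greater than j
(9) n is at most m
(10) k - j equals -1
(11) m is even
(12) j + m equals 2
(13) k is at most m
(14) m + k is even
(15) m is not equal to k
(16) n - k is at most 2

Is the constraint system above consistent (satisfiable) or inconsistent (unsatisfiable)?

From constraint 5: j ≥ 1. From constraints 1 and 9: m ≥ n ≥ 2. Hence j + m ≥ 3. But constraint 12 requires j + m = 2, and 2 < 3. Contradiction.

Unsatisfiable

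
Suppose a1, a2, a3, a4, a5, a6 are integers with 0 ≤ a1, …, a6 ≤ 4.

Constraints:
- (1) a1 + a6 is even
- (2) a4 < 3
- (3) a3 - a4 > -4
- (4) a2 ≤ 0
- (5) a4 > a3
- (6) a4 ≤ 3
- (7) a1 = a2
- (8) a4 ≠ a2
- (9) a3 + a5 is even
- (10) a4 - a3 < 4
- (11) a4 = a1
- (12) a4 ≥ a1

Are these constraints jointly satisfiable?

From constraints 7 and 11, a4 = a1 = a2, so a4 = a2. But constraint 8 says a4 ≠ a2. Contradiction.

Unsatisfiable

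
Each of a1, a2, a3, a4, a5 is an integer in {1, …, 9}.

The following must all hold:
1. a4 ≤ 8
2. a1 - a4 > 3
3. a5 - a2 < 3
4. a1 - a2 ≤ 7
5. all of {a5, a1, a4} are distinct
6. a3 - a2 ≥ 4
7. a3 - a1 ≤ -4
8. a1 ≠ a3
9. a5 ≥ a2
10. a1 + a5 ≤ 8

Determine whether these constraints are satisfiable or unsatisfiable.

Constraints 4, 6, and 7 give a3 − a2 ≥ 4, a2 − a1 ≥ -7, a1 − a3 ≥ 4.
Adding all 3 inequalities: the left sides telescope to 0, and the right sides sum to 4 + (-7) + 4 = 1. So 0 ≥ 1, which is false.

Unsatisfiable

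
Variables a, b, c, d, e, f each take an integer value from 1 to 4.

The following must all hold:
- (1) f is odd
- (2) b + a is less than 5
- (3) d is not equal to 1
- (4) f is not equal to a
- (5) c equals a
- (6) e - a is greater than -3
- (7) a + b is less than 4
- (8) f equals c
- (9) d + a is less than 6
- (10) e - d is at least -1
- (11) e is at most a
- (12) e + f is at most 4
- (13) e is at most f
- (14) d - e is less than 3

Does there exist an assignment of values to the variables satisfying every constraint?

Unsatisfiable

From constraints 5 and 8, f = c = a, so f = a. But constraint 4 says f ≠ a. Contradiction.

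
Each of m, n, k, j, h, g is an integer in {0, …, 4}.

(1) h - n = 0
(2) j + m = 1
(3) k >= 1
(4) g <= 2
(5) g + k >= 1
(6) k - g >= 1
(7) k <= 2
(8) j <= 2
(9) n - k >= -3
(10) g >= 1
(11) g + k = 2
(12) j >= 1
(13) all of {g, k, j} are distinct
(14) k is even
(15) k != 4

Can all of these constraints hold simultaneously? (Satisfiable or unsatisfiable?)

Unsatisfiable

Constraints 3, 4, 7, 8, 10, and 12 confine each of g, k, j to the 2 values {1, 2}.
Constraint 13 requires all 3 of them to be distinct, but only 2 values are available — impossible by the pigeonhole principle.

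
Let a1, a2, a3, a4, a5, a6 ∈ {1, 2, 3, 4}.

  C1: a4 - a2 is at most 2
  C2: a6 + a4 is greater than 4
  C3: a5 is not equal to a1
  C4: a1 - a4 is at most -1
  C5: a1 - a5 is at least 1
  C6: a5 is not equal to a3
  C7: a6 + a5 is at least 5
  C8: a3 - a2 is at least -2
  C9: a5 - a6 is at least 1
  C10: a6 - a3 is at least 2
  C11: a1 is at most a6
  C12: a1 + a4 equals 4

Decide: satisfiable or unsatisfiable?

Unsatisfiable

Constraints 1, 4, 5, 8, 9, and 10 give a5 − a6 ≥ 1, a6 − a3 ≥ 2, a3 − a2 ≥ -2, a2 − a4 ≥ -2, a4 − a1 ≥ 1, a1 − a5 ≥ 1.
Adding all 6 inequalities: the left sides telescope to 0, and the right sides sum to 1 + 2 + (-2) + (-2) + 1 + 1 = 1. So 0 ≥ 1, which is false.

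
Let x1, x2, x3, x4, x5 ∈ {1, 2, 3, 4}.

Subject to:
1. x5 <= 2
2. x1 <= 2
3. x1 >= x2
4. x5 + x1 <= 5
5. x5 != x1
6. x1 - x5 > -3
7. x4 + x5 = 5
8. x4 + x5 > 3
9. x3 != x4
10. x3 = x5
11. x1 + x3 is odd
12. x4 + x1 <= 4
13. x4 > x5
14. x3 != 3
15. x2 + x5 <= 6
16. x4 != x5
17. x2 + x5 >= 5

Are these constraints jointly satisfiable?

From constraints 2 and 3: x2 ≤ x1 ≤ 2. From constraint 1: x5 ≤ 2. Hence x2 + x5 ≤ 4. But constraint 17 requires x2 + x5 ≥ 5, and 5 > 4. Contradiction.

Unsatisfiable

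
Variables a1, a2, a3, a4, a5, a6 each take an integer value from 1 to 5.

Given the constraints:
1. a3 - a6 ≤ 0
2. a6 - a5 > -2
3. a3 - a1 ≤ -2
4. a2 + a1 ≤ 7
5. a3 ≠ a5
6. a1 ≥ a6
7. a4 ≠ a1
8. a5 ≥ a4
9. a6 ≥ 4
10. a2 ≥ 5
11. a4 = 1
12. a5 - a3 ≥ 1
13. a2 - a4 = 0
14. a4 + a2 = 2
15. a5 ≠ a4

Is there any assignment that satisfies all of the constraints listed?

Unsatisfiable

From constraint 10: a2 ≥ 5. From constraints 6 and 9: a1 ≥ a6 ≥ 4. Hence a2 + a1 ≥ 9. But constraint 4 requires a2 + a1 ≤ 7, and 7 < 9. Contradiction.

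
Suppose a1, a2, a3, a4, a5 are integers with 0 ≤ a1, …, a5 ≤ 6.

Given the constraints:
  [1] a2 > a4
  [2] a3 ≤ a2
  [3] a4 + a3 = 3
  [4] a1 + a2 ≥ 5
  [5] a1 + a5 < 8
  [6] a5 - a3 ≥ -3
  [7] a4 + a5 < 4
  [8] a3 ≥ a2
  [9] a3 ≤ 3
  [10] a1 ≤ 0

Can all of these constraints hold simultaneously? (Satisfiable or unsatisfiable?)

From constraint 10: a1 ≤ 0. From constraints 8 and 9: a2 ≤ a3 ≤ 3. Hence a1 + a2 ≤ 3. But constraint 4 requires a1 + a2 ≥ 5, and 5 > 3. Contradiction.

Unsatisfiable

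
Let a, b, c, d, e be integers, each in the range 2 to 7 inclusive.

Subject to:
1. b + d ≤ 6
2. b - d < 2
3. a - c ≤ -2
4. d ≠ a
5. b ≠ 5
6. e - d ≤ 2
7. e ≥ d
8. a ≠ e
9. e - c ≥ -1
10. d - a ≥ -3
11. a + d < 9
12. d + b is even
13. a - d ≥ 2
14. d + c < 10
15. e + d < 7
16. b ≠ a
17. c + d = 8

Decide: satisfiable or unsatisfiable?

Constraints 3, 6, 9, and 13 give c − a ≥ 2, a − d ≥ 2, d − e ≥ -2, e − c ≥ -1.
Adding all 4 inequalities: the left sides telescope to 0, and the right sides sum to 2 + 2 + (-2) + (-1) = 1. So 0 ≥ 1, which is false.

Unsatisfiable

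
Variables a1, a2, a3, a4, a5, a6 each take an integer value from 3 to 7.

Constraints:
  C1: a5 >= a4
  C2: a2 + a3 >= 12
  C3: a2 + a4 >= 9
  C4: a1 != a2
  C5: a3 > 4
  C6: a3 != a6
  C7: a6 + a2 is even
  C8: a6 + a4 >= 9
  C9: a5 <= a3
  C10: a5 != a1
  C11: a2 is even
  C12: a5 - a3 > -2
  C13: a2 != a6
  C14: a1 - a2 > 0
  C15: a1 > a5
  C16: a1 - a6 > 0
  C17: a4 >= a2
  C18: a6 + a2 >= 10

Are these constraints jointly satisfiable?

Try a1 = 7, a2 = 6, a3 = 6, a4 = 6, a5 = 6, a6 = 4.
Check constraint 2: a2 + a3 = 12; constraint 3: a2 + a4 = 12. The remaining constraints are straightforward to verify.

Satisfiable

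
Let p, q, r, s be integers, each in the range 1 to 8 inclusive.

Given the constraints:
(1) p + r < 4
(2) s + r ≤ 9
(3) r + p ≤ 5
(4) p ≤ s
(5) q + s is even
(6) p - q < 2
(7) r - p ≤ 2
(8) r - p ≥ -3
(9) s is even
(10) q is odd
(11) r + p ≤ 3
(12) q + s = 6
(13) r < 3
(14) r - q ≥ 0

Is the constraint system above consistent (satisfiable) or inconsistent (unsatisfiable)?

Unsatisfiable

Constraint 10 makes q odd and constraint 9 makes s even, so q + s must be odd. Constraint 5 says q + s is even — contradiction.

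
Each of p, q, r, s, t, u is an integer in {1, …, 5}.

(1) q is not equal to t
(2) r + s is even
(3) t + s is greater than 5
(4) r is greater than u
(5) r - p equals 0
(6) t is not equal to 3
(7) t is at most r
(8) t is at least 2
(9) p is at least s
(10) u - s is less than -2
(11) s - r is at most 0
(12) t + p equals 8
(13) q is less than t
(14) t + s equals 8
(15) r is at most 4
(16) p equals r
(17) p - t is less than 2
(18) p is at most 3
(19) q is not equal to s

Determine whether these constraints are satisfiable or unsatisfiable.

From constraints 7 and 15: t ≤ r ≤ 4. From constraints 9 and 18: s ≤ p ≤ 3. Hence t + s ≤ 7. But constraint 14 requires t + s = 8, and 8 > 7. Contradiction.

Unsatisfiable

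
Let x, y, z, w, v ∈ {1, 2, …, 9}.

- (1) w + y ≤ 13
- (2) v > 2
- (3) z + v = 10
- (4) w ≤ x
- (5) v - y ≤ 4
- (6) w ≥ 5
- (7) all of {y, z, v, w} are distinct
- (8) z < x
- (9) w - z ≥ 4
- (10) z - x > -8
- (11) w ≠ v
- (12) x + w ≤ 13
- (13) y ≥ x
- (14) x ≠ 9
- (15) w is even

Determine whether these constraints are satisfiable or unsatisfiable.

Satisfiable

Take x = 7, y = 7, z = 1, w = 6, v = 9. Then constraint 1: w + y = 13; constraint 3: z + v = 10; constraint 5: v - y = 2, and every other listed constraint is also met.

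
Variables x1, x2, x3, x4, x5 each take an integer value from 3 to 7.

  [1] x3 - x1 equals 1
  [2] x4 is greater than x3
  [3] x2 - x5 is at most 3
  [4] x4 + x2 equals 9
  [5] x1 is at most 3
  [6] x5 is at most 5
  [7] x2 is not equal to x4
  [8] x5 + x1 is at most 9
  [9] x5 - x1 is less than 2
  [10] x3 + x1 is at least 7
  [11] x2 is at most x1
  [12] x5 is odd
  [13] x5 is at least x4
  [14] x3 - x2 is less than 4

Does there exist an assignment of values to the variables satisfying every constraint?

From constraints 6 and 13: x4 ≤ x5 ≤ 5. From constraints 5 and 11: x2 ≤ x1 ≤ 3. Hence x4 + x2 ≤ 8. But constraint 4 requires x4 + x2 = 9, and 9 > 8. Contradiction.

Unsatisfiable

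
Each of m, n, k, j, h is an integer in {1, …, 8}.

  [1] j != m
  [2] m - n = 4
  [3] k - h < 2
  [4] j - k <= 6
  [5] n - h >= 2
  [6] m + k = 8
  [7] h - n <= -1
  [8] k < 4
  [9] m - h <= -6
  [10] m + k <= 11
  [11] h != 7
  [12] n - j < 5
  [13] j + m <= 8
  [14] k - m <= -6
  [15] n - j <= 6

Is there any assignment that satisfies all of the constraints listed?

Constraints 4, 5, 9, 14, and 15 give m − k ≥ 6, k − j ≥ -6, j − n ≥ -6, n − h ≥ 2, h − m ≥ 6.
Adding all 5 inequalities: the left sides telescope to 0, and the right sides sum to 6 + (-6) + (-6) + 2 + 6 = 2. So 0 ≥ 2, which is false.

Unsatisfiable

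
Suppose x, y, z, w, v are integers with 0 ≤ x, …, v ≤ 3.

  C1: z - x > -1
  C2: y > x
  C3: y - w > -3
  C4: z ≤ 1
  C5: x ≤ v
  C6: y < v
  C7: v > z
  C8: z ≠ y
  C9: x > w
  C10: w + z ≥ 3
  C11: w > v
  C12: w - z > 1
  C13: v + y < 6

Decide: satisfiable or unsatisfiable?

Constraints 2, 6, 9, and 11 give w < x, x < y, y < v, v < w. Chaining: w < x < y < v < w, which forces w < w — impossible.

Unsatisfiable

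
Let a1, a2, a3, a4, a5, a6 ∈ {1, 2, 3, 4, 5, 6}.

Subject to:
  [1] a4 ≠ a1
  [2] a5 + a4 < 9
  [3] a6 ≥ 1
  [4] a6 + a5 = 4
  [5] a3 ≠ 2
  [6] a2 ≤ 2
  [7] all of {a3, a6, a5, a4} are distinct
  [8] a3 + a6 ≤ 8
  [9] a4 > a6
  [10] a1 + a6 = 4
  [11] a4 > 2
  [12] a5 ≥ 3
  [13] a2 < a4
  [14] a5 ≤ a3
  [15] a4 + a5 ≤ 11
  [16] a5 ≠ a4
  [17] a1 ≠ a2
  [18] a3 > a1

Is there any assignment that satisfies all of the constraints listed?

Take a1 = 3, a2 = 1, a3 = 6, a4 = 5, a5 = 3, a6 = 1. Then constraint 2: a5 + a4 = 8; constraint 4: a6 + a5 = 4, and every other listed constraint is also met.

Satisfiable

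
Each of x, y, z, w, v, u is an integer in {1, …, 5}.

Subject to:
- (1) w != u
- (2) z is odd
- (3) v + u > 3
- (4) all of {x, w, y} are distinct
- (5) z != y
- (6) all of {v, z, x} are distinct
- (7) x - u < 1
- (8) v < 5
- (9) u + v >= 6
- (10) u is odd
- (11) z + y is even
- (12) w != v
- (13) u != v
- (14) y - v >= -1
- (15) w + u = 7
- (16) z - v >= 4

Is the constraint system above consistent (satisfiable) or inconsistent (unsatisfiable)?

One satisfying assignment is x = 4, y = 1, z = 5, w = 2, v = 1, u = 5.
For the less obvious constraints — constraint 3: v + u = 6; constraint 7: x - u = -1; constraint 9: u + v = 6 — and the others hold by inspection.

Satisfiable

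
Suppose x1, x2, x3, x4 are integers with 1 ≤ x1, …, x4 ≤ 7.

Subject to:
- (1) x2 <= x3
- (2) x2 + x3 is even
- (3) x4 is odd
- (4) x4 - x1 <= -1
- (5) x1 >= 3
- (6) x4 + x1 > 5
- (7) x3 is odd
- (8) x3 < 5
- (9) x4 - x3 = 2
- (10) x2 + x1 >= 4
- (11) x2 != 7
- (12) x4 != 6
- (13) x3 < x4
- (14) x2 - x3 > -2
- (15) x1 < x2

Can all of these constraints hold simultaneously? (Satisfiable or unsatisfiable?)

Constraints 1, 4, 13, and 15 give x1 < x2, x2 ≤ x3, x3 < x4, x4 < x1. Chaining: x1 < x2 ≤ x3 < x4 < x1, which forces x1 < x1 — impossible.

Unsatisfiable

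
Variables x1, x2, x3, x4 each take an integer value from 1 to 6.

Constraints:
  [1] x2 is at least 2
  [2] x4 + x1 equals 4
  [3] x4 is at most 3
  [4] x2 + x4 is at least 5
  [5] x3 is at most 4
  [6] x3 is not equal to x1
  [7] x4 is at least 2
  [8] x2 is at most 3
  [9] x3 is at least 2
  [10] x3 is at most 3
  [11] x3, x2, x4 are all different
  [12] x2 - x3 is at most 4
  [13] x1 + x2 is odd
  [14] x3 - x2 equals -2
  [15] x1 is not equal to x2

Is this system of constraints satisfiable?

Unsatisfiable

Constraints 1, 3, 7, 8, 9, and 10 confine each of x3, x2, x4 to the 2 values {2, 3}.
Constraint 11 requires all 3 of them to be distinct, but only 2 values are available — impossible by the pigeonhole principle.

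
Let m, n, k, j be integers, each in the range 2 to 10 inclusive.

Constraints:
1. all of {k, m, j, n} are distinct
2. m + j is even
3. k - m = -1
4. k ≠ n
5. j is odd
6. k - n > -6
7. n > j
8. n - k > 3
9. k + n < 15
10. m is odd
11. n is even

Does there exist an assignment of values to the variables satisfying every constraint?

Setting (m, n, k, j) = (5, 8, 4, 3) satisfies everything: constraint 3: k - m = -1; constraint 6: k - n = -4, and the others follow.

Satisfiable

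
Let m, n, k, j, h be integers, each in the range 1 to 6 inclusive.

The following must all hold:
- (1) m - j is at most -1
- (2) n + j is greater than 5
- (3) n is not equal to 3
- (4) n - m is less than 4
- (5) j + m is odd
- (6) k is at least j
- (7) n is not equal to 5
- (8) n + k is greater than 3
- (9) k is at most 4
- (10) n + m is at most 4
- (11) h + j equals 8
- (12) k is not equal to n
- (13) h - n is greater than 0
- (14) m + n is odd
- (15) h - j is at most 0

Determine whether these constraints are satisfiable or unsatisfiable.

Satisfiable

One satisfying assignment is m = 1, n = 2, k = 4, j = 4, h = 4.
For the less obvious constraints — constraint 1: m - j = -3; constraint 2: n + j = 6 — and the others hold by inspection.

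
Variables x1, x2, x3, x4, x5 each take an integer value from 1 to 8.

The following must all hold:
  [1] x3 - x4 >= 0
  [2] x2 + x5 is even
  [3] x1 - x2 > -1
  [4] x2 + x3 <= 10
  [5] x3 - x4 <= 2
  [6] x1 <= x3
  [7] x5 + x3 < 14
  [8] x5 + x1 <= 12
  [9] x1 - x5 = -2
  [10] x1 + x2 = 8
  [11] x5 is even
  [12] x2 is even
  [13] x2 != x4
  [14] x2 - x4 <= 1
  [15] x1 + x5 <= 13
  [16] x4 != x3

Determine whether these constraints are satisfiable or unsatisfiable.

One satisfying assignment is x1 = 4, x2 = 4, x3 = 5, x4 = 3, x5 = 6.
For the less obvious constraints — constraint 1: x3 - x4 = 2; constraint 3: x1 - x2 = 0; constraint 4: x2 + x3 = 9 — and the others hold by inspection.

Satisfiable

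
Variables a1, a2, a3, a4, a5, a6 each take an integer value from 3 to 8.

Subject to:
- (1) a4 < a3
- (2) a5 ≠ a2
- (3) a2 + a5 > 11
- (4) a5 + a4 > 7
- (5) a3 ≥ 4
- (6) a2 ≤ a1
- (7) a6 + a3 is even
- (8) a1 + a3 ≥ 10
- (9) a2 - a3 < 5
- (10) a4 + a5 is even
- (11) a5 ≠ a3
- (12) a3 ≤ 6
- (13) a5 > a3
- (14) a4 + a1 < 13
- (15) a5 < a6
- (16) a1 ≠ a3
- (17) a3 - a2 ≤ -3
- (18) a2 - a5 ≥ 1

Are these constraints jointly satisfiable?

Satisfiable

Take a1 = 8, a2 = 8, a3 = 5, a4 = 4, a5 = 6, a6 = 7. Then constraint 3: a2 + a5 = 14; constraint 4: a5 + a4 = 10; constraint 8: a1 + a3 = 13, and every other listed constraint is also met.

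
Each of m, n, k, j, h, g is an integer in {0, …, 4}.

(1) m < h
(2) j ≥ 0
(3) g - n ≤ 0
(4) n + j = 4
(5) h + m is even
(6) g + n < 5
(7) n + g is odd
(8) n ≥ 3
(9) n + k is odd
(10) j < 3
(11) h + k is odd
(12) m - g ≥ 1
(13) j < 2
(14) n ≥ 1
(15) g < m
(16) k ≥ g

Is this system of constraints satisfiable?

Satisfiable

Try m = 1, n = 3, k = 4, j = 1, h = 3, g = 0.
Check constraint 3: g - n = -3; constraint 4: n + j = 4. The remaining constraints are straightforward to verify.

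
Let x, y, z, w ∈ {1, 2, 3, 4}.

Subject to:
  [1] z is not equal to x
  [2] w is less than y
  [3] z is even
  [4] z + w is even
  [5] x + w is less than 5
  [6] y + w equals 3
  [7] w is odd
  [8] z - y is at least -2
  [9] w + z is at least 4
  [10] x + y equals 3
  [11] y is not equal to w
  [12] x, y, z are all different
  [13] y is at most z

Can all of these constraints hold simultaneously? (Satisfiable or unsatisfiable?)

Constraint 3 makes z even and constraint 7 makes w odd, so z + w must be odd. Constraint 4 says z + w is even — contradiction.

Unsatisfiable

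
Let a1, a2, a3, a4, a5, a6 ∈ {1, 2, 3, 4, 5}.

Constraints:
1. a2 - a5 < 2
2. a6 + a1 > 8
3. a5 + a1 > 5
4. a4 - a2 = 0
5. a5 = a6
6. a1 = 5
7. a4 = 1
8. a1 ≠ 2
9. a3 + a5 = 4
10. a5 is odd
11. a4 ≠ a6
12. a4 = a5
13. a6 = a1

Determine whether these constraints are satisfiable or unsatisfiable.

Constraint 7 fixes a4 = 1 and constraint 6 fixes a1 = 5. Constraints 5, 12, and 13 give a4 = a5 = a6 = a1, so a4 = a1. But 1 ≠ 5 — contradiction.

Unsatisfiable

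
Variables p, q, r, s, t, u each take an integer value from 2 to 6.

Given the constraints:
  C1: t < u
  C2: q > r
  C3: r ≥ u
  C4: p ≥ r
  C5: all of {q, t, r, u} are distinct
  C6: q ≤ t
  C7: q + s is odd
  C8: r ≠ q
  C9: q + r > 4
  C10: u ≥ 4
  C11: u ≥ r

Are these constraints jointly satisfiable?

Unsatisfiable

Constraints 1, 2, 3, and 6 give r < q, q ≤ t, t < u, u ≤ r. Chaining: r < q ≤ t < u ≤ r, which forces r < r — impossible.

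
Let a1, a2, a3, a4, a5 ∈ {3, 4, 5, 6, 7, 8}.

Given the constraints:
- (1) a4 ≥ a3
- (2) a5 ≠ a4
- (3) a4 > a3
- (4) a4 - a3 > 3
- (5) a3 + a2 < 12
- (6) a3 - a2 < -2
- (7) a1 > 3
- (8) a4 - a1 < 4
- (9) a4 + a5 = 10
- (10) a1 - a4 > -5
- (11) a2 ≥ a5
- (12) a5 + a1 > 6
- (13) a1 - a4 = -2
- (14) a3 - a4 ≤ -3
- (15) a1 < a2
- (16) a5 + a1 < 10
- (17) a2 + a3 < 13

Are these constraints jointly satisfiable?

Satisfiable

Try a1 = 5, a2 = 7, a3 = 3, a4 = 7, a5 = 3.
Check constraint 4: a4 - a3 = 4; constraint 5: a3 + a2 = 10; constraint 6: a3 - a2 = -4. The remaining constraints are straightforward to verify.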